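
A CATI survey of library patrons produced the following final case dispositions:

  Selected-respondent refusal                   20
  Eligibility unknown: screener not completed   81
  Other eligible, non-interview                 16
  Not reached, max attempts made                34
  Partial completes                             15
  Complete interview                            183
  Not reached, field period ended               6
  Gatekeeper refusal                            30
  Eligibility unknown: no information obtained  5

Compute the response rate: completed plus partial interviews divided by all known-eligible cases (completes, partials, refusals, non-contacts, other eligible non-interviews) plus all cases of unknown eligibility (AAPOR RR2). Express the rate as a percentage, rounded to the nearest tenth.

Declined to participate = 30 + 20 = 50
Never reached = 6 + 34 = 40
Eligibility not determined = 81 + 5 = 86
Num → 183 + 15 = 198
Base → 183 + 15 + 50 + 40 + 16 + 86 = 390
RR2 = 198 / 390 = 0.5077

50.8%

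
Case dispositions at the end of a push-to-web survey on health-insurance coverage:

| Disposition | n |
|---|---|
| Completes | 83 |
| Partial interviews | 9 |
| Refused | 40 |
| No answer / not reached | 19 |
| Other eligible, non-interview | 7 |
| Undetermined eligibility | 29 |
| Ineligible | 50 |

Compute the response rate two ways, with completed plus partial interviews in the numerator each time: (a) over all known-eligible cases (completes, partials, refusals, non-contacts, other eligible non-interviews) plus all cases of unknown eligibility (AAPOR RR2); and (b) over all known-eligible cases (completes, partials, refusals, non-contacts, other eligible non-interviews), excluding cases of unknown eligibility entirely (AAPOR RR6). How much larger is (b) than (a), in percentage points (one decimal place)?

9.0

Top → 83 + 9 = 92
Denominator → 83 + 9 + 40 + 19 + 7 + 29 = 187
RR2 = 92 / 187 = 0.4920
Denominator → 83 + 9 + 40 + 19 + 7 = 158
RR6 = 92 / 158 = 0.5823
Difference = 58.23 − 49.20 = 9.03 percentage points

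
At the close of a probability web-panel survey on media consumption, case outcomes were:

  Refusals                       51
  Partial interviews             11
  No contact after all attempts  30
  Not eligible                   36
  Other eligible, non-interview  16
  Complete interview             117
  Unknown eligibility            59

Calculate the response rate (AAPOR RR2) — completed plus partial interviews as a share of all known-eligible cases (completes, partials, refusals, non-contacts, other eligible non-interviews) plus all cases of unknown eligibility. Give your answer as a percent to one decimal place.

45.1%

Numerator → 117 + 11 = 128
Denominator → 117 + 11 + 51 + 30 + 16 + 59 = 284
RR2 = 128 / 284 = 0.4507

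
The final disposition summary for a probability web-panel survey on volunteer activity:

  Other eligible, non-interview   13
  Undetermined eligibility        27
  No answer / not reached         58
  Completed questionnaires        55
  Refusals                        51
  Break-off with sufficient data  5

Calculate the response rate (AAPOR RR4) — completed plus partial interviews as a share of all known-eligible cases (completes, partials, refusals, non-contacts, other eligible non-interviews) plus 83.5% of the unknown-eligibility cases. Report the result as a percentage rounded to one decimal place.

29.3%

Num: 55 + 5 = 60
Known eligible: 55 + 5 + 51 + 58 + 13 = 182
Estimated eligible among unknowns: 0.8350 × 27 = 22.54
Denom: 182 + 22.54 = 204.54
RR4 = 60 / 204.54 = 0.2933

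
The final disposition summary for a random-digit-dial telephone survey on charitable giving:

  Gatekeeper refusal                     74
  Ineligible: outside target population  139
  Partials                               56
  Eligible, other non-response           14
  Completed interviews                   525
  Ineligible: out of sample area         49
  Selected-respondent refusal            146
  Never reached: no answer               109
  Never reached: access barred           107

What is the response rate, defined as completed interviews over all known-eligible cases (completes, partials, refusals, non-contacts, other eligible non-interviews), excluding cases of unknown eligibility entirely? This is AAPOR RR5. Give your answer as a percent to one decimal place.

Declined to participate = 74 + 146 = 220
No contact after all attempts = 109 + 107 = 216
Out of scope = 139 + 49 = 188
Top → 525
Denominator → 525 + 56 + 220 + 216 + 14 = 1031
RR5 = 525 / 1031 = 0.5092

50.9%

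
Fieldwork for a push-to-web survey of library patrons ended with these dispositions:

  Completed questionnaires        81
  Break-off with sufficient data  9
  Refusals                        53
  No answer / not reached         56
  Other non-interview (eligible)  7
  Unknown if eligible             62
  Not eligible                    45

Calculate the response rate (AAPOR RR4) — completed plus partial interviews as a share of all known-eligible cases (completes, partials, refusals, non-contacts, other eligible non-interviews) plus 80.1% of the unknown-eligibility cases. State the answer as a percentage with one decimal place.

Num: 81 + 9 = 90
Known eligible: 81 + 9 + 53 + 56 + 7 = 206
e × U: 0.8010 × 62 = 49.66
Denom: 206 + 49.66 = 255.66
RR4 = 90 / 255.66 = 0.3520

35.2%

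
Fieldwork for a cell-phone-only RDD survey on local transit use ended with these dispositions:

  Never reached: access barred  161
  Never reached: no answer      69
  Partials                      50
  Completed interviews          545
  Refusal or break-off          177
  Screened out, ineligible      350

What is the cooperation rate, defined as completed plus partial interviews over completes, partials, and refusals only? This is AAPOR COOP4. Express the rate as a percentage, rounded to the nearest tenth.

77.1%

Never reached = 69 + 161 = 230
Num = 545 + 50 = 595
Denom = 545 + 50 + 177 = 772
COOP4 = 595 / 772 = 0.7707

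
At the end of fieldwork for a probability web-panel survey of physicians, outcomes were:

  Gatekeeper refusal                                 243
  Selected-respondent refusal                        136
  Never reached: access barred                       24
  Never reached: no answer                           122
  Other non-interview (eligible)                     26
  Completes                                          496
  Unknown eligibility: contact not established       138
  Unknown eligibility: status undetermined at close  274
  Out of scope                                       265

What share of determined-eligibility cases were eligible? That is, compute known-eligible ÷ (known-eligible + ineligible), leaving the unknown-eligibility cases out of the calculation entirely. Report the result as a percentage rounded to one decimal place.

79.8%

Refusals = 243 + 136 = 379
Non-contacts = 122 + 24 = 146
Undetermined eligibility = 138 + 274 = 412
Eligible (known): 496 + 379 + 146 + 26 = 1047
e = 1047 / (1047 + 265) = 1047 / 1312 = 0.7980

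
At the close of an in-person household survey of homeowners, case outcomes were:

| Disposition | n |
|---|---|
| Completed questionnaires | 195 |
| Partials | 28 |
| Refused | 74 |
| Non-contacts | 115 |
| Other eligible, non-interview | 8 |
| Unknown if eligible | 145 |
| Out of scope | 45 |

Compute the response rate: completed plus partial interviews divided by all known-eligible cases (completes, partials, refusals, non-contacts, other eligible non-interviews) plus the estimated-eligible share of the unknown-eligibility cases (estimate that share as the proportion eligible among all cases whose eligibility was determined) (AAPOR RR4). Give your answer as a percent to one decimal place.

Num: 195 + 28 = 223
Determined eligible: 195 + 28 + 74 + 115 + 8 = 420
e = 420 / (420 + 45) = 420 / 465 = 0.9032
Eligible share of unknowns: 0.9032 × 145 = 130.96
Denom: 420 + 130.96 = 550.96
RR4 = 223 / 550.96 = 0.4047

40.5%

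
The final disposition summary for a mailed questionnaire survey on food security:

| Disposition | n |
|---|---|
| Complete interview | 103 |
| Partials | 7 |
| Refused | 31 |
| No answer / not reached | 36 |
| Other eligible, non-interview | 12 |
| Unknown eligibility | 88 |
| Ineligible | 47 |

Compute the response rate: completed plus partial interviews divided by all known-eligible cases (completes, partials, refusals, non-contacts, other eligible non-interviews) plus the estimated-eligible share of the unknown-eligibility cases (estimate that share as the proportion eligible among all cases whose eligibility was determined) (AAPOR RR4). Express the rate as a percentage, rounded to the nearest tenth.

Numerator: 103 + 7 = 110
Determined eligible: 103 + 7 + 31 + 36 + 12 = 189
e = 189 / (189 + 47) = 189 / 236 = 0.8008
e × U: 0.8008 × 88 = 70.47
Denom: 189 + 70.47 = 259.47
RR4 = 110 / 259.47 = 0.4239

42.4%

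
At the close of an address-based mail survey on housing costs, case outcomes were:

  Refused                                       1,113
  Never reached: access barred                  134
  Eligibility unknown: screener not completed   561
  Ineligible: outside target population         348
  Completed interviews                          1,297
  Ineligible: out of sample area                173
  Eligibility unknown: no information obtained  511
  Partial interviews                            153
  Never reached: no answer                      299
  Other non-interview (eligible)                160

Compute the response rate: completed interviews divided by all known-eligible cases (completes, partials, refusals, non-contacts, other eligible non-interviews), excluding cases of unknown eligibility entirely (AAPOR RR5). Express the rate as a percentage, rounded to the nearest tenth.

Never reached = 299 + 134 = 433
Eligibility not determined = 561 + 511 = 1072
Not eligible = 348 + 173 = 521
Top: 1297
Denominator: 1297 + 153 + 1113 + 433 + 160 = 3156
RR5 = 1297 / 3156 = 0.4110

41.1%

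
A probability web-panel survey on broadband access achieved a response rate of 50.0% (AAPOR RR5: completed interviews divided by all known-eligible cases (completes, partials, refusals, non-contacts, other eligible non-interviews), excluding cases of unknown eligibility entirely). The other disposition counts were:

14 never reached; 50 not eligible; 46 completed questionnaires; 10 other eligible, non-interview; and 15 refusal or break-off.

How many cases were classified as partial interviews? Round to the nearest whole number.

RR5 = 46 / D = 0.500
D = 46 / 0.500 = 92.0
Rest of base = 85
partial interviews = 92.0 − 85 ≈ 7

7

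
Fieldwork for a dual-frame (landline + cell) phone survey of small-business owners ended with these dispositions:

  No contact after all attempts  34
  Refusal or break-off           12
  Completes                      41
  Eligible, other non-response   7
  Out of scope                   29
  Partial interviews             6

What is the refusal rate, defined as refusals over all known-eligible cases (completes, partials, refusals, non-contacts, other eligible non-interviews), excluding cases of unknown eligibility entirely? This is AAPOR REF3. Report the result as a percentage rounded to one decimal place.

12.0%

Top = 12
Base = 41 + 6 + 12 + 34 + 7 = 100
REF3 = 12 / 100 = 0.1200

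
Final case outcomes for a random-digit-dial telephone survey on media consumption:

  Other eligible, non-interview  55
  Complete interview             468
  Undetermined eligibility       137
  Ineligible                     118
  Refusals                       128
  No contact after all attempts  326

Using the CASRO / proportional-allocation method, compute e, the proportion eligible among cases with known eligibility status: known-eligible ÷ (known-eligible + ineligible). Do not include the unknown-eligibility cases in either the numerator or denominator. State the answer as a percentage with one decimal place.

Known eligible: 468 + 128 + 326 + 55 = 977
e = 977 / (977 + 118) = 977 / 1095 = 0.8922

89.2%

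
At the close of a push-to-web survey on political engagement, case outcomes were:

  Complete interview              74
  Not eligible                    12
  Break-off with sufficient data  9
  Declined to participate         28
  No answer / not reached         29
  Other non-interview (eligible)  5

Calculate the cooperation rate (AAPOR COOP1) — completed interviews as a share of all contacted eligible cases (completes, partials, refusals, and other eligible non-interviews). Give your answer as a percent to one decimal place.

63.8%

Num → 74
Base → 74 + 9 + 28 + 5 = 116
COOP1 = 74 / 116 = 0.6379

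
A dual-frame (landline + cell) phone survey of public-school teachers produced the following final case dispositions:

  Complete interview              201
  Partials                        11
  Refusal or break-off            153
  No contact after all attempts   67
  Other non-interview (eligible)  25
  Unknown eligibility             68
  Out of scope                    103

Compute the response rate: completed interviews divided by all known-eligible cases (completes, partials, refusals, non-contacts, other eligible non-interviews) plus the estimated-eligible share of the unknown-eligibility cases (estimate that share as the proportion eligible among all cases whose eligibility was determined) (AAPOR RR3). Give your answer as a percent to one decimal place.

Top → 201
Eligible (known) → 201 + 11 + 153 + 67 + 25 = 457
e = 457 / (457 + 103) = 457 / 560 = 0.8161
Eligible share of unknowns → 0.8161 × 68 = 55.49
Base → 457 + 55.49 = 512.49
RR3 = 201 / 512.49 = 0.3922

39.2%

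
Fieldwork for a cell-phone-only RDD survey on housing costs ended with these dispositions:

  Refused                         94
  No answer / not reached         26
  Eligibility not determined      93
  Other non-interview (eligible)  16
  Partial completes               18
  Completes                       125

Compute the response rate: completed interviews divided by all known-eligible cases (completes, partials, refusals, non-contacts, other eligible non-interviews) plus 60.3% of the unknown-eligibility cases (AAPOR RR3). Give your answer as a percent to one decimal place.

Numerator = 125
Known eligible = 125 + 18 + 94 + 26 + 16 = 279
e × U = 0.6030 × 93 = 56.08
Denom = 279 + 56.08 = 335.08
RR3 = 125 / 335.08 = 0.3730

37.3%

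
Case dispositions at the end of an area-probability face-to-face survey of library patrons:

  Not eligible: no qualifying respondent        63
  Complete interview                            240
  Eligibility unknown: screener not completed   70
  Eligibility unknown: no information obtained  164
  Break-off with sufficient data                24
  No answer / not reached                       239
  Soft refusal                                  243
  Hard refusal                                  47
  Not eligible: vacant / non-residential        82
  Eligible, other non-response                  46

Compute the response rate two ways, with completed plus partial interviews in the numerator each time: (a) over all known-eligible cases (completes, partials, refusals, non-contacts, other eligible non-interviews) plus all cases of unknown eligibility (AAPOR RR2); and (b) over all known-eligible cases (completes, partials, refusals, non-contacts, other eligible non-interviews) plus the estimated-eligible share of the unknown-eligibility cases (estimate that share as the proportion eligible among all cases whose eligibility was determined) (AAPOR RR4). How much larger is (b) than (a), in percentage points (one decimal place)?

0.8

Declined to participate = 47 + 243 = 290
Unknown if eligible = 70 + 164 = 234
Ineligible = 63 + 82 = 145
Num → 240 + 24 = 264
Base → 240 + 24 + 290 + 239 + 46 + 234 = 1073
RR2 = 264 / 1073 = 0.2460
Known eligible → 240 + 24 + 290 + 239 + 46 = 839
e = 839 / (839 + 145) = 839 / 984 = 0.8526
Estimated eligible among unknowns → 0.8526 × 234 = 199.51
Base → 839 + 199.51 = 1038.51
RR4 = 264 / 1038.51 = 0.2542
Difference = 25.42 − 24.60 = 0.82 percentage points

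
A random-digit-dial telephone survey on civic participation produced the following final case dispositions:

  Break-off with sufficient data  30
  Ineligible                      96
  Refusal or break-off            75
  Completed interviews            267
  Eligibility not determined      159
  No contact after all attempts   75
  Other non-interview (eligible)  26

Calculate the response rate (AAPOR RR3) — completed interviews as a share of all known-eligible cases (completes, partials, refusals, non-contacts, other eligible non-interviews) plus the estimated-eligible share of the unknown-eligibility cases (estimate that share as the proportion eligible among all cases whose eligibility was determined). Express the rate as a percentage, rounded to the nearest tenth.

Num → 267
Determined eligible → 267 + 30 + 75 + 75 + 26 = 473
e = 473 / (473 + 96) = 473 / 569 = 0.8313
e × U → 0.8313 × 159 = 132.18
Base → 473 + 132.18 = 605.18
RR3 = 267 / 605.18 = 0.4412

44.1%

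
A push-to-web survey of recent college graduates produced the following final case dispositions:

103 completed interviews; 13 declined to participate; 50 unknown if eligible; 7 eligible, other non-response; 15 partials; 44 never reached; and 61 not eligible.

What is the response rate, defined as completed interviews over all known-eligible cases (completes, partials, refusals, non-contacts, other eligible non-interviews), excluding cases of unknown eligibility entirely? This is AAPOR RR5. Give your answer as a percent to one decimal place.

Numerator = 103
Denom = 103 + 15 + 13 + 44 + 7 = 182
RR5 = 103 / 182 = 0.5659

56.6%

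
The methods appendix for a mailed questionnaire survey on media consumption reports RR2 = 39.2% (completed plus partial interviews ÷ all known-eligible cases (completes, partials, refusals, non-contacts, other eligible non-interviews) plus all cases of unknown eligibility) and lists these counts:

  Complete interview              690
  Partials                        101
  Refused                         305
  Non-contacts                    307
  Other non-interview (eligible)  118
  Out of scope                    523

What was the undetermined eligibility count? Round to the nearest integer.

497

Top → 690 + 101 = 791
RR2 = 791 / D = 0.392
D = 791 / 0.392 = 2017.9
Rest of base = 1521
undetermined eligibility = 2017.9 − 1521 ≈ 497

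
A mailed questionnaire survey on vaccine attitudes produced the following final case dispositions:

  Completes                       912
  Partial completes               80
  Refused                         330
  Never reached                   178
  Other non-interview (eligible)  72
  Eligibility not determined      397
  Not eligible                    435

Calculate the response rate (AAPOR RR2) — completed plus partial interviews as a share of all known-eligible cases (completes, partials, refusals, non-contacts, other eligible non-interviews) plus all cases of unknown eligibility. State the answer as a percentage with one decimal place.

Numerator = 912 + 80 = 992
Base = 912 + 80 + 330 + 178 + 72 + 397 = 1969
RR2 = 992 / 1969 = 0.5038

50.4%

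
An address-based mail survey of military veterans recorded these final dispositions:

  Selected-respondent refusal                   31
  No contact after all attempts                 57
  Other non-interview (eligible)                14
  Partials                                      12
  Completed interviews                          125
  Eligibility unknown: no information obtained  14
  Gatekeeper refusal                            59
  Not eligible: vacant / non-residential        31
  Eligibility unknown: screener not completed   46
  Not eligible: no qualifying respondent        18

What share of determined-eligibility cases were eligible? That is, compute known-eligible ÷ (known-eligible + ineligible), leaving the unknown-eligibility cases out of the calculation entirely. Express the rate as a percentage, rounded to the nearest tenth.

85.9%

Refusals = 59 + 31 = 90
Unknown eligibility = 46 + 14 = 60
Not eligible = 18 + 31 = 49
Eligible (known) → 125 + 12 + 90 + 57 + 14 = 298
e = 298 / (298 + 49) = 298 / 347 = 0.8588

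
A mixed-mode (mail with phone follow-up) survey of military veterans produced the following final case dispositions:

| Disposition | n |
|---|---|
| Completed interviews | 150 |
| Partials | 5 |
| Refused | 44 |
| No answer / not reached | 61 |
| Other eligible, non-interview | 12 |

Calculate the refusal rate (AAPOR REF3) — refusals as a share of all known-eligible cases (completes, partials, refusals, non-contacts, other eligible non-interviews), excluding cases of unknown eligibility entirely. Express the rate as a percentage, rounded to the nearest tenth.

16.2%

Num = 44
Denominator = 150 + 5 + 44 + 61 + 12 = 272
REF3 = 44 / 272 = 0.1618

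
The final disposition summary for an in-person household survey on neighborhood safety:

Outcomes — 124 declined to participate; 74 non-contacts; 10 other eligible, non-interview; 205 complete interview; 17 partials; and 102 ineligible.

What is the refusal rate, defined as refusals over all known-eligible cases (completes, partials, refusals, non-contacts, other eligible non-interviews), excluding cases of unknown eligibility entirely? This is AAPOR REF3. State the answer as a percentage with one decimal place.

28.8%

Numerator → 124
Base → 205 + 17 + 124 + 74 + 10 = 430
REF3 = 124 / 430 = 0.2884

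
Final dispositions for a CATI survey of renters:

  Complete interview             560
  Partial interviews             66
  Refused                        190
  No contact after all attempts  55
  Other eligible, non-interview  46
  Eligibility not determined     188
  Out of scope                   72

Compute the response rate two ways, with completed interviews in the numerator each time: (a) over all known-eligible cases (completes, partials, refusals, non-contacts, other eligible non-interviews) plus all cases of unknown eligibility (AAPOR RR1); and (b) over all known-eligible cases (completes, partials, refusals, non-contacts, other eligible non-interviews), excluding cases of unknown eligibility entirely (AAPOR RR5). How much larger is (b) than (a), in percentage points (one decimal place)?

10.4

Numerator = 560
Base = 560 + 66 + 190 + 55 + 46 + 188 = 1105
RR1 = 560 / 1105 = 0.5068
Base = 560 + 66 + 190 + 55 + 46 = 917
RR5 = 560 / 917 = 0.6107
Difference = 61.07 − 50.68 = 10.39 percentage points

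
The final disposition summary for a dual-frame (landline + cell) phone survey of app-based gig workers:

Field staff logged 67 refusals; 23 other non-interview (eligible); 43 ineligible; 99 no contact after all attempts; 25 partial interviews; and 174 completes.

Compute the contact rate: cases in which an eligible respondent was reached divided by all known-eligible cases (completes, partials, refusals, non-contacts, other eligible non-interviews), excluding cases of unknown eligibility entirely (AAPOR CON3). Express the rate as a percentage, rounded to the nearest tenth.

74.5%

Num = 174 + 25 + 67 + 23 = 289
Denom = 174 + 25 + 67 + 99 + 23 = 388
CON3 = 289 / 388 = 0.7448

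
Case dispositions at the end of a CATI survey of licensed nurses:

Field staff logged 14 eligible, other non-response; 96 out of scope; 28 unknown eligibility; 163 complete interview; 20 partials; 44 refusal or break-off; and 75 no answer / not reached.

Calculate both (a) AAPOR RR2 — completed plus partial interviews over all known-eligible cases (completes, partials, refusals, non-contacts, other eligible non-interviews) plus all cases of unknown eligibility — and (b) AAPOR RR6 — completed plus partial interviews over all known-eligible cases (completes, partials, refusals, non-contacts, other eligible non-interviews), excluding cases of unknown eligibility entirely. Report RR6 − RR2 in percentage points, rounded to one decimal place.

4.7

Numerator: 163 + 20 = 183
Denom: 163 + 20 + 44 + 75 + 14 + 28 = 344
RR2 = 183 / 344 = 0.5320
Denom: 163 + 20 + 44 + 75 + 14 = 316
RR6 = 183 / 316 = 0.5791
Difference = 57.91 − 53.20 = 4.71 percentage points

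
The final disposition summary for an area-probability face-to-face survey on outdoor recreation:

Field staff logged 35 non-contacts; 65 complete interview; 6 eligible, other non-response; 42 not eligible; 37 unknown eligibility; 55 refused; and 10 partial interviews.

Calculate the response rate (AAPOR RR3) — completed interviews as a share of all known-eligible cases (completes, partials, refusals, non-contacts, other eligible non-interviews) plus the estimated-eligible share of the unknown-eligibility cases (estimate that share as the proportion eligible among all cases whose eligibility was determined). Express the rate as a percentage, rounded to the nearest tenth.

Numerator: 65
Eligible (known): 65 + 10 + 55 + 35 + 6 = 171
e = 171 / (171 + 42) = 171 / 213 = 0.8028
Estimated eligible among unknowns: 0.8028 × 37 = 29.70
Base: 171 + 29.70 = 200.70
RR3 = 65 / 200.70 = 0.3239

32.4%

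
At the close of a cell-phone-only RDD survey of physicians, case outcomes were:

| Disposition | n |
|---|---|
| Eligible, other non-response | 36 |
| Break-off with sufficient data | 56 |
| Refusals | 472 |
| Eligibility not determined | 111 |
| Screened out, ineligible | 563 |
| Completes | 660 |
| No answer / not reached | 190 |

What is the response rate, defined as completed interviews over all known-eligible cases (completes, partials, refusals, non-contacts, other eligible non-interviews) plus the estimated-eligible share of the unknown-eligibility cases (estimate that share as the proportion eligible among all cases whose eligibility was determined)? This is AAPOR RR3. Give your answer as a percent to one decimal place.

Numerator = 660
Determined eligible = 660 + 56 + 472 + 190 + 36 = 1414
e = 1414 / (1414 + 563) = 1414 / 1977 = 0.7152
Estimated eligible among unknowns = 0.7152 × 111 = 79.39
Denom = 1414 + 79.39 = 1493.39
RR3 = 660 / 1493.39 = 0.4419

44.2%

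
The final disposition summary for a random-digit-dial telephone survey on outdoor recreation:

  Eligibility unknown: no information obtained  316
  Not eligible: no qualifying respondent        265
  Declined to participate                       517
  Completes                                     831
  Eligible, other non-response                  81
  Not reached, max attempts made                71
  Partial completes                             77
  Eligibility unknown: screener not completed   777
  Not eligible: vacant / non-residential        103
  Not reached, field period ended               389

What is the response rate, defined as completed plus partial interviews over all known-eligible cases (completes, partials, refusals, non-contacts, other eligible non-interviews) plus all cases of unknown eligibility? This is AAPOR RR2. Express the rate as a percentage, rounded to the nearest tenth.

29.7%

No answer / not reached = 389 + 71 = 460
Unknown eligibility = 777 + 316 = 1093
Ineligible = 265 + 103 = 368
Top → 831 + 77 = 908
Base → 831 + 77 + 517 + 460 + 81 + 1093 = 3059
RR2 = 908 / 3059 = 0.2968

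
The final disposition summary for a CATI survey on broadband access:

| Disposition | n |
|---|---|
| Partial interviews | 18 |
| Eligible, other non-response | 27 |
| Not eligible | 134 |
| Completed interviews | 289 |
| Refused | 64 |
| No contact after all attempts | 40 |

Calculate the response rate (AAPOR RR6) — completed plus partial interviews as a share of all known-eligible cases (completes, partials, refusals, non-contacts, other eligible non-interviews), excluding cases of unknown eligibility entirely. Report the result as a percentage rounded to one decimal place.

70.1%

Numerator → 289 + 18 = 307
Base → 289 + 18 + 64 + 40 + 27 = 438
RR6 = 307 / 438 = 0.7009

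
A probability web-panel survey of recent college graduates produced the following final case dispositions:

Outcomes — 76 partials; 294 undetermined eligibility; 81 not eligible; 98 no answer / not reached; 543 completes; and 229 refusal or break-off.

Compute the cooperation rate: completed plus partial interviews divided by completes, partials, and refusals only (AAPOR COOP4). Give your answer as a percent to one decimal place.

Num = 543 + 76 = 619
Base = 543 + 76 + 229 = 848
COOP4 = 619 / 848 = 0.7300

73.0%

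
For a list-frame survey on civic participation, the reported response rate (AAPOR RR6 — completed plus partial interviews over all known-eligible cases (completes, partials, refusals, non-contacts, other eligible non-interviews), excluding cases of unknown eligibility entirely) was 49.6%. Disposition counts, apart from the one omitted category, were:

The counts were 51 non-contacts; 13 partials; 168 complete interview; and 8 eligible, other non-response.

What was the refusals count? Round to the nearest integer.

Numerator → 168 + 13 = 181
RR6 = 181 / D = 0.496
D = 181 / 0.496 = 364.9
Remaining denominator categories sum to 240
refusals = 364.9 − 240 ≈ 125

125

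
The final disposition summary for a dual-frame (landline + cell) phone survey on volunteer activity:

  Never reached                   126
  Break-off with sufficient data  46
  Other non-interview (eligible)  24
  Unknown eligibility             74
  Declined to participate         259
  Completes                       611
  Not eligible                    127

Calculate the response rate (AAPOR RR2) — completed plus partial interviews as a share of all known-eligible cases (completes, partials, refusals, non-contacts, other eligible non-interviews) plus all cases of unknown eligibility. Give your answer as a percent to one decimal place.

57.6%

Top = 611 + 46 = 657
Denominator = 611 + 46 + 259 + 126 + 24 + 74 = 1140
RR2 = 657 / 1140 = 0.5763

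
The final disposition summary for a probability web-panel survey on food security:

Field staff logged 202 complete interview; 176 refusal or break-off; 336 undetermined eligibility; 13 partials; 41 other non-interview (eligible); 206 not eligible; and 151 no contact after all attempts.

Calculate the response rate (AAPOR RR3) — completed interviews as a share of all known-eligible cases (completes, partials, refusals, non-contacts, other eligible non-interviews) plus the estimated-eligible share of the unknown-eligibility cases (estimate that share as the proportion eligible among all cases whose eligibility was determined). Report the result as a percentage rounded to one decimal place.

24.3%

Top = 202
Eligible (known) = 202 + 13 + 176 + 151 + 41 = 583
e = 583 / (583 + 206) = 583 / 789 = 0.7389
e × U = 0.7389 × 336 = 248.27
Base = 583 + 248.27 = 831.27
RR3 = 202 / 831.27 = 0.2430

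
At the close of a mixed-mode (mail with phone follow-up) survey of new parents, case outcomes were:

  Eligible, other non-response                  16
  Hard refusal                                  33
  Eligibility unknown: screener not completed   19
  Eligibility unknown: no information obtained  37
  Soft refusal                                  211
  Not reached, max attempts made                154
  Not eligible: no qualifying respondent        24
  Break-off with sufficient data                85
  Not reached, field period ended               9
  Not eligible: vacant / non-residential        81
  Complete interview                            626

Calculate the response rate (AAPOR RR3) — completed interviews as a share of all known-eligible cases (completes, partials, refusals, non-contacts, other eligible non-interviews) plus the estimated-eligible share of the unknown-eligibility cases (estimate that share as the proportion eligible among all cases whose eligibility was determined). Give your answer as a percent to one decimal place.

52.8%

Declined to participate = 33 + 211 = 244
No answer / not reached = 9 + 154 = 163
Unknown if eligible = 19 + 37 = 56
Not eligible = 24 + 81 = 105
Top = 626
Known eligible = 626 + 85 + 244 + 163 + 16 = 1134
e = 1134 / (1134 + 105) = 1134 / 1239 = 0.9153
Estimated eligible among unknowns = 0.9153 × 56 = 51.26
Denominator = 1134 + 51.26 = 1185.26
RR3 = 626 / 1185.26 = 0.5282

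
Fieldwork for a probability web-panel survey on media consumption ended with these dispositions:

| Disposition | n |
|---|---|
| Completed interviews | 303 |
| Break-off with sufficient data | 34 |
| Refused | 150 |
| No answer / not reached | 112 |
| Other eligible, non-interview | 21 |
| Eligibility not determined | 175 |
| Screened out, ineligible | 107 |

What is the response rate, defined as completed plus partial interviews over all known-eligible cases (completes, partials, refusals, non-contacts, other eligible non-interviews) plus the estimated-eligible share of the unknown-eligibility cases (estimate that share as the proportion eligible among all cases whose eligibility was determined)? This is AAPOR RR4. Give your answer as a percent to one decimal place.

Num → 303 + 34 = 337
Known eligible → 303 + 34 + 150 + 112 + 21 = 620
e = 620 / (620 + 107) = 620 / 727 = 0.8528
e × U → 0.8528 × 175 = 149.24
Denominator → 620 + 149.24 = 769.24
RR4 = 337 / 769.24 = 0.4381

43.8%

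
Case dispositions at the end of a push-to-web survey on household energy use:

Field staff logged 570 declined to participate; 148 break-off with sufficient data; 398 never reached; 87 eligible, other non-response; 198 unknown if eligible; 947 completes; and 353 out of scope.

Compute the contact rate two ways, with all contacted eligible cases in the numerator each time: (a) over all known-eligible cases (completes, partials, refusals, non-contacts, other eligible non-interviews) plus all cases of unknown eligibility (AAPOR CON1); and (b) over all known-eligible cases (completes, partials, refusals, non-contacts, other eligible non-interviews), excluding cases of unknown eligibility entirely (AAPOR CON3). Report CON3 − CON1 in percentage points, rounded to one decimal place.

Numerator = 947 + 148 + 570 + 87 = 1752
Denominator = 947 + 148 + 570 + 398 + 87 + 198 = 2348
CON1 = 1752 / 2348 = 0.7462
Denominator = 947 + 148 + 570 + 398 + 87 = 2150
CON3 = 1752 / 2150 = 0.8149
Difference = 81.49 − 74.62 = 6.87 percentage points

6.9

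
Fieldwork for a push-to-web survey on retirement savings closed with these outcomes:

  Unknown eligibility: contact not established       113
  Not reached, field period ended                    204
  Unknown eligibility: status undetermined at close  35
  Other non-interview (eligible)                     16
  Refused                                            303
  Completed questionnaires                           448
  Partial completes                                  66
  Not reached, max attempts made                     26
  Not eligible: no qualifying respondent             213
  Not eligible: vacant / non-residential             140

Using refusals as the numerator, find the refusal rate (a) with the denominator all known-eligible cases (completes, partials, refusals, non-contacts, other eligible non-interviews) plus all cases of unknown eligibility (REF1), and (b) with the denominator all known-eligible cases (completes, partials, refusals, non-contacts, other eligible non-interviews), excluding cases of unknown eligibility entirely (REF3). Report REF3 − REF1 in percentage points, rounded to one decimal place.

3.5

No answer / not reached = 204 + 26 = 230
Undetermined eligibility = 113 + 35 = 148
Out of scope = 213 + 140 = 353
Top → 303
Denom → 448 + 66 + 303 + 230 + 16 + 148 = 1211
REF1 = 303 / 1211 = 0.2502
Denom → 448 + 66 + 303 + 230 + 16 = 1063
REF3 = 303 / 1063 = 0.2850
Difference = 28.50 − 25.02 = 3.48 percentage points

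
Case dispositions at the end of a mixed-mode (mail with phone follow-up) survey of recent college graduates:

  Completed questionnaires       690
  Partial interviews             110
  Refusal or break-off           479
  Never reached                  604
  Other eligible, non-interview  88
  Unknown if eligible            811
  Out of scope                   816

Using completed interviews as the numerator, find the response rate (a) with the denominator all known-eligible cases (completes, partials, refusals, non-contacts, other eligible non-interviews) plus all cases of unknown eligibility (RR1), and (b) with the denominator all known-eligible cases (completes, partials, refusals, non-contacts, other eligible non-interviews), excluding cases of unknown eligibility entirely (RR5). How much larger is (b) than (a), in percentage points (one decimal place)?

Top: 690
Base: 690 + 110 + 479 + 604 + 88 + 811 = 2782
RR1 = 690 / 2782 = 0.2480
Base: 690 + 110 + 479 + 604 + 88 = 1971
RR5 = 690 / 1971 = 0.3501
Difference = 35.01 − 24.80 = 10.21 percentage points

10.2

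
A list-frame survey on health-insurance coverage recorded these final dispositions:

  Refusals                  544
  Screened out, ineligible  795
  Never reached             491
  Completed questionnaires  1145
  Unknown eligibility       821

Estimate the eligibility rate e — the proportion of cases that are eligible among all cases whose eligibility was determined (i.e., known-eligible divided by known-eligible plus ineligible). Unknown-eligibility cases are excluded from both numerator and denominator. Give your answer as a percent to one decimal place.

73.3%

Eligible (known): 1145 + 544 + 491 = 2180
e = 2180 / (2180 + 795) = 2180 / 2975 = 0.7328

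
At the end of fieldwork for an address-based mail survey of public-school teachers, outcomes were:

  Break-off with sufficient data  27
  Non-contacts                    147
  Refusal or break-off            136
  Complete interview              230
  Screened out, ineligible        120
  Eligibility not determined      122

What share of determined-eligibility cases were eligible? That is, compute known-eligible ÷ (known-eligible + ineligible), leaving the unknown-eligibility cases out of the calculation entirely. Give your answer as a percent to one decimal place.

81.8%

Known eligible = 230 + 27 + 136 + 147 = 540
e = 540 / (540 + 120) = 540 / 660 = 0.8182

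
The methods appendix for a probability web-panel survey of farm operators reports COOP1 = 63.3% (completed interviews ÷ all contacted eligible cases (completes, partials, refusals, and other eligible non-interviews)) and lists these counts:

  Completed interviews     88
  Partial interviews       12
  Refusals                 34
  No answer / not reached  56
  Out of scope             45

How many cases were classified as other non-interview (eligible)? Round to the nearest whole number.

5

COOP1 = 88 / D = 0.633
D = 88 / 0.633 = 139.0
Other denominator terms total 134
other non-interview (eligible) = 139.0 − 134 ≈ 5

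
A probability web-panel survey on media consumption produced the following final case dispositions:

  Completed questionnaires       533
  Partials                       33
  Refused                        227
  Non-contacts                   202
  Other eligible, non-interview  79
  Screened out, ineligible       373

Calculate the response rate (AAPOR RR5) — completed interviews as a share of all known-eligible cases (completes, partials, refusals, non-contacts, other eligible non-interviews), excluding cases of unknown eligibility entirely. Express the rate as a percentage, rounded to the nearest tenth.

Top = 533
Denominator = 533 + 33 + 227 + 202 + 79 = 1074
RR5 = 533 / 1074 = 0.4963

49.6%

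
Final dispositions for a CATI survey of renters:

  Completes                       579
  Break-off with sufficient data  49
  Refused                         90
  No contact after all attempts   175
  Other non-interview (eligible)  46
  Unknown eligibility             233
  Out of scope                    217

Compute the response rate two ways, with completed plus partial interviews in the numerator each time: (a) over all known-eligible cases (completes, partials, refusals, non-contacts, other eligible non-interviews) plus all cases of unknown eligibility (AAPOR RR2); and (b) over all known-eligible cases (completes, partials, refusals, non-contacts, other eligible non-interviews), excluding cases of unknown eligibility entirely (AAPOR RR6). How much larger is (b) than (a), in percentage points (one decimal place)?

13.3

Numerator = 579 + 49 = 628
Base = 579 + 49 + 90 + 175 + 46 + 233 = 1172
RR2 = 628 / 1172 = 0.5358
Base = 579 + 49 + 90 + 175 + 46 = 939
RR6 = 628 / 939 = 0.6688
Difference = 66.88 − 53.58 = 13.30 percentage points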